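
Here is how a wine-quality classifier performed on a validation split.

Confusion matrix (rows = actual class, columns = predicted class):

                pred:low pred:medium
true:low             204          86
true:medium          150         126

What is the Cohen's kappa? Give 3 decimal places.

Observed agreement pₒ = trace/N = 330/566 = 0.5830
Expected agreement pₑ = Σ (rowᵢ·colᵢ)/N² = (290·354 + 276·212)/566² = 0.5031
κ = (pₒ − pₑ)/(1 − pₑ) = (0.5830 − 0.5031)/(1 − 0.5031) = 0.161

0.161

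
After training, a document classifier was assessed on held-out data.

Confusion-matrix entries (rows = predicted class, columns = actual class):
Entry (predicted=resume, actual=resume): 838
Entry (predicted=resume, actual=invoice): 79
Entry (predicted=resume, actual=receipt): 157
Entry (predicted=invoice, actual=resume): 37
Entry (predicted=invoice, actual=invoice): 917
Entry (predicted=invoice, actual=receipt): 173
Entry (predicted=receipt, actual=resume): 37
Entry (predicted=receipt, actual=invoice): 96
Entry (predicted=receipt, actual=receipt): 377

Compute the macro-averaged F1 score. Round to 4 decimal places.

Per-class F1 score (2·TP/(2·TP+FP+FN)):
  resume: TP=838, FP=79+157=236, FN=37+37=74 → 1676/1986 = 0.84391
  invoice: TP=917, FP=37+173=210, FN=79+96=175 → 1834/2219 = 0.82650
  receipt: TP=377, FP=37+96=133, FN=157+173=330 → 754/1217 = 0.61956
Macro-F1 score = mean = (0.84391 + 0.82650 + 0.61956) / 3 = 0.7633

0.7633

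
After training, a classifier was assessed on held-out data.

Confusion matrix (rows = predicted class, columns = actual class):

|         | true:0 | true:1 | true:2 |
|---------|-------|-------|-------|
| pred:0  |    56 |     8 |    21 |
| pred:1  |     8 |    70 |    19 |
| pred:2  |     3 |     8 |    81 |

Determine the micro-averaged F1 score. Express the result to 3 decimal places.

Micro-averaging pools counts across classes: ΣTP=207, ΣFP=67, ΣFN=67.
Micro-F1 score = 2·TP/(2·TP+FP+FN) on pooled counts = 0.755 (equals overall accuracy in single-label multiclass).

0.755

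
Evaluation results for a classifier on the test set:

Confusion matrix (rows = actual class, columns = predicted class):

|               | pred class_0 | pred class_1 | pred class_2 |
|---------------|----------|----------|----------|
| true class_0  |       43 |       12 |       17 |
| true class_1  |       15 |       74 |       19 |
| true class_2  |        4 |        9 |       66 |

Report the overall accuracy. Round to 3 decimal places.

Accuracy = trace / total = (43+74+66=183) / 259 = 183/259 = 0.707

0.707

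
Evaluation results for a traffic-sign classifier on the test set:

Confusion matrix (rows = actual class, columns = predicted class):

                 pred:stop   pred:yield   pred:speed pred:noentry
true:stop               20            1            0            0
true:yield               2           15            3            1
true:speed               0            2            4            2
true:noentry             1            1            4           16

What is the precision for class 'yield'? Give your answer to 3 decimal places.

Take TP from the diagonal, FP from the rest of the 'yield' prediction marginal, FN from the rest of the 'yield' actual marginal.
precision = TP/(TP+FP).
yield: TP=15, FP=1+2+1=4 → 15/19 = 0.7895

0.789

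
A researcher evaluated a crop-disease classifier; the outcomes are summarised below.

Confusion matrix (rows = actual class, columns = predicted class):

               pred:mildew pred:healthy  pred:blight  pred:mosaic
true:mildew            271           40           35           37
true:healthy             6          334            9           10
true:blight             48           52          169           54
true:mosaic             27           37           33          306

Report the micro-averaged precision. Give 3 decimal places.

0.736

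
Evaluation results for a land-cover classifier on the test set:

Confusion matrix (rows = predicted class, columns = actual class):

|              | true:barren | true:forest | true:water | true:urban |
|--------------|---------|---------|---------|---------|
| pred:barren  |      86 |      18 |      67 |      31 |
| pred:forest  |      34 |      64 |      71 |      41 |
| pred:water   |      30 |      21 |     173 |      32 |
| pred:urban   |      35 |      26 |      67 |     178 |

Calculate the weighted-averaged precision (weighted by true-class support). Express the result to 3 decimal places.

0.552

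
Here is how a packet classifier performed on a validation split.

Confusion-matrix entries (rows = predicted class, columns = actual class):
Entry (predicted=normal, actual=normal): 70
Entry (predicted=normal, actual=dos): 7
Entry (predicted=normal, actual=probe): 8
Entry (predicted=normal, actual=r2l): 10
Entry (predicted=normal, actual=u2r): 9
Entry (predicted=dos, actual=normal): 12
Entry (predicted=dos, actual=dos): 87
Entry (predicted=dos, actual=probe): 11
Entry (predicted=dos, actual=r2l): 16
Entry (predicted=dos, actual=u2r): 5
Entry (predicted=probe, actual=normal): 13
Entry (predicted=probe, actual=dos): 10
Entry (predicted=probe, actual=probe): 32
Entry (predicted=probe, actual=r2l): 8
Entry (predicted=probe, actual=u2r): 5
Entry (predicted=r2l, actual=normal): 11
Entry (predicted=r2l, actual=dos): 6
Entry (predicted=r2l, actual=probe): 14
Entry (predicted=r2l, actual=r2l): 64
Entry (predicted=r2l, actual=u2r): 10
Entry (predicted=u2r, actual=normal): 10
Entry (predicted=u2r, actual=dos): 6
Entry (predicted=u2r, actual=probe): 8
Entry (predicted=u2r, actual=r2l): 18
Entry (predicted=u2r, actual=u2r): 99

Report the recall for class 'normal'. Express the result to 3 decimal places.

0.603

recall = TP/(TP+FN).
normal: TP=70, FN=12+13+11+10=46 → 70/116 = 0.6034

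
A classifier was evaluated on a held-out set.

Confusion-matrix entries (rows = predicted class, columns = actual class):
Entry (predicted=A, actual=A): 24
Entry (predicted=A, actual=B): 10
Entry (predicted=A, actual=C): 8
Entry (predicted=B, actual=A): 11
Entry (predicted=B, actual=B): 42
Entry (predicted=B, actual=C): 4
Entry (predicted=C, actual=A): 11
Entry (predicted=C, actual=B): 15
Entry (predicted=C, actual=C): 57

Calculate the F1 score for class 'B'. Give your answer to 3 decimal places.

Take TP from the diagonal, FP from the rest of the 'B' prediction marginal, FN from the rest of the 'B' actual marginal.
F1 score = 2·TP/(2·TP+FP+FN).
B: TP=42, FP=11+4=15, FN=10+15=25 → 84/124 = 0.6774

0.677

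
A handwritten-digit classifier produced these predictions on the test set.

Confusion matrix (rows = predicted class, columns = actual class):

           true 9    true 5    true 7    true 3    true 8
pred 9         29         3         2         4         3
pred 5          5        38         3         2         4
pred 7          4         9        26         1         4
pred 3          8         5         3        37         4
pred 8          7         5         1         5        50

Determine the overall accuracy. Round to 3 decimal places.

Accuracy = trace / total = (29+38+26+37+50=180) / 262 = 180/262 = 0.687

0.687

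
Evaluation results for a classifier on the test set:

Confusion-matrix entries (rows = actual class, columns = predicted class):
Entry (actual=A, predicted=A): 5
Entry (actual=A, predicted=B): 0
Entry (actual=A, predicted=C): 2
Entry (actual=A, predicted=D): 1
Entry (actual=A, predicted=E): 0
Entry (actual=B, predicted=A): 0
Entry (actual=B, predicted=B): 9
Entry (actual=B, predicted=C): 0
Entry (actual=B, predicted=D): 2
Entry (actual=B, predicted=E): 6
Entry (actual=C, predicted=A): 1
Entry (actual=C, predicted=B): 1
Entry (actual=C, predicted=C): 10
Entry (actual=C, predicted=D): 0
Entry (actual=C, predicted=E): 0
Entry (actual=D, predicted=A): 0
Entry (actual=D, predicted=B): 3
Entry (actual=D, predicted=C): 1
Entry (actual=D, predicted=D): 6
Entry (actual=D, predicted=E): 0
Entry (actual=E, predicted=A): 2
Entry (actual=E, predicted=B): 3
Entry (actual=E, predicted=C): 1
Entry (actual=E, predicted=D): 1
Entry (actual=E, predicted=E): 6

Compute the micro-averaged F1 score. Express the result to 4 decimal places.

Micro-averaging pools counts across classes: ΣTP=36, ΣFP=24, ΣFN=24.
Micro-F1 score = 2·TP/(2·TP+FP+FN) on pooled counts = 0.6000 (equals overall accuracy in single-label multiclass).

0.6000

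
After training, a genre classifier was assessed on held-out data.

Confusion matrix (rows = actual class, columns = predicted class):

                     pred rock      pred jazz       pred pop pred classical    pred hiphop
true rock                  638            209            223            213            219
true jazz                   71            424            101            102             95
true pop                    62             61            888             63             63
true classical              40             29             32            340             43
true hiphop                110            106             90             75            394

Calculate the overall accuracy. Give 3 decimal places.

0.572

Accuracy = trace / total = (638+424+888+340+394=2684) / 4691 = 2684/4691 = 0.572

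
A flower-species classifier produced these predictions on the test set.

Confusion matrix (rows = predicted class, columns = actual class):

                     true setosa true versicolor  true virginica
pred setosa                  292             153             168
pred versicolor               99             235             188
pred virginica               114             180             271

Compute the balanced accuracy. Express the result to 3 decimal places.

Balanced accuracy = mean of per-class recall.
  setosa: recall = 292/505 = 0.5782
  versicolor: recall = 235/568 = 0.4137
  virginica: recall = 271/627 = 0.4322
Mean = (0.5782 + 0.4137 + 0.4322) / 3 = 0.475

0.475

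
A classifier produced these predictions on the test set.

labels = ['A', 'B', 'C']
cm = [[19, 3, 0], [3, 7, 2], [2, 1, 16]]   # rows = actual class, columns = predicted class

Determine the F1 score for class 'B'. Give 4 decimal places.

F1 score = 2·TP/(2·TP+FP+FN).
B: TP=7, FP=3+1=4, FN=3+2=5 → 14/23 = 0.60870

0.6087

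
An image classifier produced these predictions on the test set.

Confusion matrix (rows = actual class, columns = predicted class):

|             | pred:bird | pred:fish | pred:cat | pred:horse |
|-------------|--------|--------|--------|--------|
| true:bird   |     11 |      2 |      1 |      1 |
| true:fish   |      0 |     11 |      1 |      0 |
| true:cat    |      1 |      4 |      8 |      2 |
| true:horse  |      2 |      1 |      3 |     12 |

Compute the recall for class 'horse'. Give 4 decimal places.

Treat 'horse' as positive and all other classes as negative.
recall = TP/(TP+FN).
horse: TP=12, FN=2+1+3=6 → 12/18 = 0.66667

0.6667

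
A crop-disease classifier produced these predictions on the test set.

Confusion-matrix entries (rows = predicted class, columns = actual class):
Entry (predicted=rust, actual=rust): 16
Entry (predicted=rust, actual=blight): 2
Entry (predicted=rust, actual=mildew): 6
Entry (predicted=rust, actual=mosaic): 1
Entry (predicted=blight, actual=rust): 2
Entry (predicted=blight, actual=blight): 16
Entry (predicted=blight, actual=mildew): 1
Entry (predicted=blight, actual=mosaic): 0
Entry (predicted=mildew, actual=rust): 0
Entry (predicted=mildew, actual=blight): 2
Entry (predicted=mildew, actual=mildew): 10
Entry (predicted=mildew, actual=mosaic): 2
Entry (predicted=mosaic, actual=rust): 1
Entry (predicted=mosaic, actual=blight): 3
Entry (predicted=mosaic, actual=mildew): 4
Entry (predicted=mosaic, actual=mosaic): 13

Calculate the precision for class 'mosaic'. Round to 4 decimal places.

precision = TP/(TP+FP).
mosaic: TP=13, FP=1+3+4=8 → 13/21 = 0.61905

0.6190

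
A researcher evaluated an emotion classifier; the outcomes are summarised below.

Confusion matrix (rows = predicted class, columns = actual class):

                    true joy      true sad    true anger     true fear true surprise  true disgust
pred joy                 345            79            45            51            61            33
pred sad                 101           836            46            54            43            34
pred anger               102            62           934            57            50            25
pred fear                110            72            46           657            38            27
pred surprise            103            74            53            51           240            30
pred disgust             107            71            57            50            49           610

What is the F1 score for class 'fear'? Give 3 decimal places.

0.703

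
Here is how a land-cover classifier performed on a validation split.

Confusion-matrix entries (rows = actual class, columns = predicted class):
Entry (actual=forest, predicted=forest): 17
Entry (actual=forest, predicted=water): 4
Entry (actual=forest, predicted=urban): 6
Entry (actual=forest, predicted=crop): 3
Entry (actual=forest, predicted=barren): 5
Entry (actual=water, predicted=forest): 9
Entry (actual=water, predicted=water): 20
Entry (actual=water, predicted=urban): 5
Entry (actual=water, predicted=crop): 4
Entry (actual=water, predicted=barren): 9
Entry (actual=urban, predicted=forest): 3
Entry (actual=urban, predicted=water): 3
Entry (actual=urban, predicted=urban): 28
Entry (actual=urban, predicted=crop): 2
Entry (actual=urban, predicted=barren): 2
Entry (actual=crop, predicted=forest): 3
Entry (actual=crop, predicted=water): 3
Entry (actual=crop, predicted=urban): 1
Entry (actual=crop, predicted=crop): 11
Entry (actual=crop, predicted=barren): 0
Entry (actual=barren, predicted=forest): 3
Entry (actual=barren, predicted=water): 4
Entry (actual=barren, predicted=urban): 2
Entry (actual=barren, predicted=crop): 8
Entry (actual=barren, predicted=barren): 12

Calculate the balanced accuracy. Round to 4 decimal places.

0.5346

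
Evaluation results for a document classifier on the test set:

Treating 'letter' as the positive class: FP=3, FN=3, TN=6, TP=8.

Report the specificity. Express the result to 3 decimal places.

Specificity = TN/(TN+FP) = 6/(6+3) = 0.667

0.667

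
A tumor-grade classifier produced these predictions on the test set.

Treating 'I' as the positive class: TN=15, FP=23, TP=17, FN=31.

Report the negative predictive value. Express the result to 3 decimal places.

0.326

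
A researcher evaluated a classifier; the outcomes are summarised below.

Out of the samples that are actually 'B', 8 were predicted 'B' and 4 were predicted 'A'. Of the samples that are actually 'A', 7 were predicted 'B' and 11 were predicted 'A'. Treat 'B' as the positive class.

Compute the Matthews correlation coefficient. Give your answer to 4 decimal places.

0.2722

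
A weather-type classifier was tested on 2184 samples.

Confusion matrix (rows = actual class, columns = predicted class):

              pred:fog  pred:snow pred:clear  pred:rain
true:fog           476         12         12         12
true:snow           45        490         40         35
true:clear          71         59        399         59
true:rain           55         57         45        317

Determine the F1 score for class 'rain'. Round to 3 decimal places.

0.707

One-vs-rest for 'rain': TP = diagonal; FP = other classes predicted 'rain'; FN = 'rain' predicted as other.
F1 score = 2·TP/(2·TP+FP+FN).
rain: TP=317, FP=12+35+59=106, FN=55+57+45=157 → 634/897 = 0.7068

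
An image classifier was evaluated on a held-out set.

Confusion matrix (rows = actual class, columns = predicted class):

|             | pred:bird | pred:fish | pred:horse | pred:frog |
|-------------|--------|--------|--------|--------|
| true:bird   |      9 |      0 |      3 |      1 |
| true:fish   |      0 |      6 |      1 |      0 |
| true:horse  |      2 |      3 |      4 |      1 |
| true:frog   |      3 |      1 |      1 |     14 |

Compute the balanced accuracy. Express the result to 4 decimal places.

0.6716

Balanced accuracy = mean of per-class recall.
  bird: recall = 9/13 = 0.69231
  fish: recall = 6/7 = 0.85714
  horse: recall = 4/10 = 0.40000
  frog: recall = 14/19 = 0.73684
Mean = (0.69231 + 0.85714 + 0.40000 + 0.73684) / 4 = 0.6716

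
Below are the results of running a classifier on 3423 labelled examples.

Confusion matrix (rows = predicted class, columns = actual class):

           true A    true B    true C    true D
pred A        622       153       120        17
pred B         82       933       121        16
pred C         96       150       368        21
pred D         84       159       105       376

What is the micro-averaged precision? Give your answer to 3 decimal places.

Micro-averaging pools counts across classes: ΣTP=2299, ΣFP=1124, ΣFN=1124.
Micro-precision = TP/(TP+FP) on pooled counts = 0.672 (equals overall accuracy in single-label multiclass).

0.672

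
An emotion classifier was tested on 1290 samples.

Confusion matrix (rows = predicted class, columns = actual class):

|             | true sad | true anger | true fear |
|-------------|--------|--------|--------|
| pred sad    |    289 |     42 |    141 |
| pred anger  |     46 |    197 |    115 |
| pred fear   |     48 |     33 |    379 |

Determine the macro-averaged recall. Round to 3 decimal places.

0.692

Per-class recall (TP/(TP+FN)):
  sad: TP=289, FN=46+48=94 → 289/383 = 0.7546
  anger: TP=197, FN=42+33=75 → 197/272 = 0.7243
  fear: TP=379, FN=141+115=256 → 379/635 = 0.5969
Macro-recall = mean = (0.7546 + 0.7243 + 0.5969) / 3 = 0.692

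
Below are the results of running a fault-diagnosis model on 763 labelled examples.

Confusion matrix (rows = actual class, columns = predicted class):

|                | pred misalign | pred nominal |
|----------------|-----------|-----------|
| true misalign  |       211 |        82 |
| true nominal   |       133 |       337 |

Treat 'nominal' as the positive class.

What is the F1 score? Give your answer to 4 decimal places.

0.7582

Precision = TP/(TP+FP) = 337/419 = 0.8043
Recall = TP/(TP+FN) = 337/470 = 0.7170
F1 = 2·TP/(2·TP+FP+FN) = 674/889 = 0.7582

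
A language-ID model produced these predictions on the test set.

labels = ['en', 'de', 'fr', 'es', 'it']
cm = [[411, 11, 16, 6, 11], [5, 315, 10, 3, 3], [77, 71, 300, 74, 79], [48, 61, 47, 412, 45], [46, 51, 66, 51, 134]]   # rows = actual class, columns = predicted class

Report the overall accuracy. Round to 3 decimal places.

0.668

Accuracy = trace / total = (411+315+300+412+134=1572) / 2353 = 1572/2353 = 0.668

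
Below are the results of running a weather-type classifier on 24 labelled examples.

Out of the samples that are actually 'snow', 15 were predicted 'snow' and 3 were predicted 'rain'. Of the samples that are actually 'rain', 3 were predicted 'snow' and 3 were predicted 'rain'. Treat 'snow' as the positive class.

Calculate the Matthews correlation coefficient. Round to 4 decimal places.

0.3333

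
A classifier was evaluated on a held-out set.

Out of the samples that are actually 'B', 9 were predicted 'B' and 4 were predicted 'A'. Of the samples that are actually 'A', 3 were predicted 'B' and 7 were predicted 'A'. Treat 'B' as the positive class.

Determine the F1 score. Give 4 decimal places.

Precision = TP/(TP+FP) = 9/12 = 0.7500
Recall = TP/(TP+FN) = 9/13 = 0.6923
F1 = 2·TP/(2·TP+FP+FN) = 18/25 = 0.7200

0.7200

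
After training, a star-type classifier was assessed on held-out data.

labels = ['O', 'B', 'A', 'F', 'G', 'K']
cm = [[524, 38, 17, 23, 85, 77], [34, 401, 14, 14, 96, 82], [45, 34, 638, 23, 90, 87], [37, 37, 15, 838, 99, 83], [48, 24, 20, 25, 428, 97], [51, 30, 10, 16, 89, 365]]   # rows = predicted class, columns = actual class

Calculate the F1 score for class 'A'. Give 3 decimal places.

0.782

One-vs-rest for 'A': TP = diagonal; FP = other classes predicted 'A'; FN = 'A' predicted as other.
F1 score = 2·TP/(2·TP+FP+FN).
A: TP=638, FP=45+34+23+90+87=279, FN=17+14+15+20+10=76 → 1276/1631 = 0.7823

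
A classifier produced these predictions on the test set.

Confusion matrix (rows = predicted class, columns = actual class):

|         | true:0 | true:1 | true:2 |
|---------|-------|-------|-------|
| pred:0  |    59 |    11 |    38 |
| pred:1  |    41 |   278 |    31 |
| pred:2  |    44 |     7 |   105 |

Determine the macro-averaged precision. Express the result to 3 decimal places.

Per-class precision (TP/(TP+FP)):
  0: TP=59, FP=11+38=49 → 59/108 = 0.5463
  1: TP=278, FP=41+31=72 → 278/350 = 0.7943
  2: TP=105, FP=44+7=51 → 105/156 = 0.6731
Macro-precision = mean = (0.5463 + 0.7943 + 0.6731) / 3 = 0.671

0.671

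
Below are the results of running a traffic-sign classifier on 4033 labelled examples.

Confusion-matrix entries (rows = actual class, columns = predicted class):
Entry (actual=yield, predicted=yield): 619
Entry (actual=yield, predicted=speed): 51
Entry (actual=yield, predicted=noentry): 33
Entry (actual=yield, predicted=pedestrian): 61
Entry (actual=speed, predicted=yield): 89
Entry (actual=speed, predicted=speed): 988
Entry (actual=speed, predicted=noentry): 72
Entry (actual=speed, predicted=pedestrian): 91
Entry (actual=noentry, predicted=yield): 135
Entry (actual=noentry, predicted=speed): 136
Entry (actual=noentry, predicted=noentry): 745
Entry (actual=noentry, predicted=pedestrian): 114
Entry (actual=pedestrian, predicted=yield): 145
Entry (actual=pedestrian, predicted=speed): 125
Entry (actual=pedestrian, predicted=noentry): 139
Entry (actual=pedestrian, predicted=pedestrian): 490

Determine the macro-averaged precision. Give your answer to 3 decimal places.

0.697

Per-class precision (TP/(TP+FP)):
  yield: TP=619, FP=89+135+145=369 → 619/988 = 0.6265
  speed: TP=988, FP=51+136+125=312 → 988/1300 = 0.7600
  noentry: TP=745, FP=33+72+139=244 → 745/989 = 0.7533
  pedestrian: TP=490, FP=61+91+114=266 → 490/756 = 0.6481
Macro-precision = mean = (0.6265 + 0.7600 + 0.7533 + 0.6481) / 4 = 0.697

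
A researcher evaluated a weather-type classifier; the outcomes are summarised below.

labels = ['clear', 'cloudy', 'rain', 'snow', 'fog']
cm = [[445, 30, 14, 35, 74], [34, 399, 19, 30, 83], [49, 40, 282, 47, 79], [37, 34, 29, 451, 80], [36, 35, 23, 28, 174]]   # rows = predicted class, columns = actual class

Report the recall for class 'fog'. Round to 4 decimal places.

Take TP from the diagonal, FP from the rest of the 'fog' prediction marginal, FN from the rest of the 'fog' actual marginal.
recall = TP/(TP+FN).
fog: TP=174, FN=74+83+79+80=316 → 174/490 = 0.35510

0.3551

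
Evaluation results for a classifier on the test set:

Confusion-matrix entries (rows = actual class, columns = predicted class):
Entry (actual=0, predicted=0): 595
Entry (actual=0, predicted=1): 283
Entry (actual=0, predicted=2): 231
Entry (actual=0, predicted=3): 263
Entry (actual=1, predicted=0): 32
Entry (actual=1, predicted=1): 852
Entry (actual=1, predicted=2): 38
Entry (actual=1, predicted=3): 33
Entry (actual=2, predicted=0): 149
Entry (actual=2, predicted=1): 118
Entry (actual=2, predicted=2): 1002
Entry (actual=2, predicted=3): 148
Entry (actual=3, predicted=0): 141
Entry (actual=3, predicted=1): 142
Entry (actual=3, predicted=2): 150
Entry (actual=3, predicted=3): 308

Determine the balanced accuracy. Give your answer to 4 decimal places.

Balanced accuracy = mean of per-class recall.
  0: recall = 595/1372 = 0.43367
  1: recall = 852/955 = 0.89215
  2: recall = 1002/1417 = 0.70713
  3: recall = 308/741 = 0.41565
Mean = (0.43367 + 0.89215 + 0.70713 + 0.41565) / 4 = 0.6122

0.6122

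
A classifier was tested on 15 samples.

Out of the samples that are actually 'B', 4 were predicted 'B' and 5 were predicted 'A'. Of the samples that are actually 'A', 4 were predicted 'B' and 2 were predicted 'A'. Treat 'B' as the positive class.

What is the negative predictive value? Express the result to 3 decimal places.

0.286

NPV = TN/(TN+FN) = 2/(2+5) = 0.286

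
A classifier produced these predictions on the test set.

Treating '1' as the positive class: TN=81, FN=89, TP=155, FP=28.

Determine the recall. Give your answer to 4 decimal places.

0.6352

Recall = TP/(TP+FN) = 155/(155+89) = 155/244 = 0.6352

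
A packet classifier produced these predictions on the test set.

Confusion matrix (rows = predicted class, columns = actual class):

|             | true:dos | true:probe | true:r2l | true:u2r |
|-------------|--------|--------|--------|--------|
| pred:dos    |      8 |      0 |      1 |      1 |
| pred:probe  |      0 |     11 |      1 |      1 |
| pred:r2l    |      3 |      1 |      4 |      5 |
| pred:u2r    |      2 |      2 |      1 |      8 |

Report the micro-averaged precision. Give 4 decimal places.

Micro-averaging pools counts across classes: ΣTP=31, ΣFP=18, ΣFN=18.
Micro-precision = TP/(TP+FP) on pooled counts = 0.6327 (equals overall accuracy in single-label multiclass).

0.6327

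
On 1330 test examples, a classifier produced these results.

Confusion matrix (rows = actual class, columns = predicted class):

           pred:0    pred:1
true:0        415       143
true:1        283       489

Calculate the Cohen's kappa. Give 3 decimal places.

0.364

Observed agreement pₒ = trace/N = 904/1330 = 0.6797
Expected agreement pₑ = Σ (rowᵢ·colᵢ)/N² = (558·698 + 772·632)/1330² = 0.4960
κ = (pₒ − pₑ)/(1 − pₑ) = (0.6797 − 0.4960)/(1 − 0.4960) = 0.364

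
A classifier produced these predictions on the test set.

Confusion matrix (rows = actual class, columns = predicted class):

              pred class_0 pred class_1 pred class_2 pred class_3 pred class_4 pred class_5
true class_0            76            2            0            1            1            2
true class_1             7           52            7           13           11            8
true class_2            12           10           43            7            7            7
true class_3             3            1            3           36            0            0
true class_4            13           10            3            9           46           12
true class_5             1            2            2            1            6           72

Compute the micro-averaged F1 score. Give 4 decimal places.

Micro-averaging pools counts across classes: ΣTP=325, ΣFP=161, ΣFN=161.
Micro-F1 score = 2·TP/(2·TP+FP+FN) on pooled counts = 0.6687 (equals overall accuracy in single-label multiclass).

0.6687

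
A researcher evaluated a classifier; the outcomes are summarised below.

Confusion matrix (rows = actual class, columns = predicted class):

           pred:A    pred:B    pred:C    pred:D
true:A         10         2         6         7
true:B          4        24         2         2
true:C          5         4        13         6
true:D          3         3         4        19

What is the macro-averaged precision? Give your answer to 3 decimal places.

Per-class precision (TP/(TP+FP)):
  A: TP=10, FP=4+5+3=12 → 10/22 = 0.4545
  B: TP=24, FP=2+4+3=9 → 24/33 = 0.7273
  C: TP=13, FP=6+2+4=12 → 13/25 = 0.5200
  D: TP=19, FP=7+2+6=15 → 19/34 = 0.5588
Macro-precision = mean = (0.4545 + 0.7273 + 0.5200 + 0.5588) / 4 = 0.565

0.565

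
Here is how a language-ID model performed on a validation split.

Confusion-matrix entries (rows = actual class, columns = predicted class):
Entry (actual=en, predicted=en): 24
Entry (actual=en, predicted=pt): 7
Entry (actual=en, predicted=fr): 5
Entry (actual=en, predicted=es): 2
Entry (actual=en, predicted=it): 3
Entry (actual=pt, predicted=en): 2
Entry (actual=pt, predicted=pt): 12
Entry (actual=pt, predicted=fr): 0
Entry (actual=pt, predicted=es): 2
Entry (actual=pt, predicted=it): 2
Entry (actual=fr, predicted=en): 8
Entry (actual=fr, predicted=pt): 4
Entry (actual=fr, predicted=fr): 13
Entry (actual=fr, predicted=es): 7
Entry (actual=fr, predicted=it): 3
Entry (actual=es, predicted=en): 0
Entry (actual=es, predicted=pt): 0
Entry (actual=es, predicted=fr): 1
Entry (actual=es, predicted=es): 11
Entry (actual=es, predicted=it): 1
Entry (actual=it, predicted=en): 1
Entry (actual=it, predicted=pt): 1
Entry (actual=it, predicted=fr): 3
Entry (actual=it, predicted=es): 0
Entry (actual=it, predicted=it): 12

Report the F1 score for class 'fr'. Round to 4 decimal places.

Treat 'fr' as positive and all other classes as negative.
F1 score = 2·TP/(2·TP+FP+FN).
fr: TP=13, FP=5+0+1+3=9, FN=8+4+7+3=22 → 26/57 = 0.45614

0.4561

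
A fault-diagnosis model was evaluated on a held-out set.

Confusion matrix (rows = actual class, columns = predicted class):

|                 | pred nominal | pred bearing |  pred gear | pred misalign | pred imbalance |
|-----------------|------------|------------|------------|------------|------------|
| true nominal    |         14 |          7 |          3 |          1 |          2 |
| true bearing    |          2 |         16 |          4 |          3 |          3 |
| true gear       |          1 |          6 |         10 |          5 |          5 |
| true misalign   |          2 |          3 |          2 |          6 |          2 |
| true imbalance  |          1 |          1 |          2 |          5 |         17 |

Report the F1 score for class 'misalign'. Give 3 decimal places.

0.343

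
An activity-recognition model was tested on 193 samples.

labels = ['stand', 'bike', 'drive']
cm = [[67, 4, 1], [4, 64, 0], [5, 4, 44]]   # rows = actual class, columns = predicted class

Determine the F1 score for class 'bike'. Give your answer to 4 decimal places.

0.9143

Treat 'bike' as positive and all other classes as negative.
F1 score = 2·TP/(2·TP+FP+FN).
bike: TP=64, FP=4+4=8, FN=4+0=4 → 128/140 = 0.91429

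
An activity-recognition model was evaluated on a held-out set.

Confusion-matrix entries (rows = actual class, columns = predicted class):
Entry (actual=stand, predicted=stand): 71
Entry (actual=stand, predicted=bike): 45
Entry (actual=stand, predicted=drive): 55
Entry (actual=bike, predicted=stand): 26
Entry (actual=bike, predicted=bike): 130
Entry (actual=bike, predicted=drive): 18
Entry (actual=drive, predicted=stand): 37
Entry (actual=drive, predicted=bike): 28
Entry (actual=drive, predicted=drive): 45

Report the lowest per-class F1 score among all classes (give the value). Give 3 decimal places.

Per-class F1 score (2·TP/(2·TP+FP+FN)):
  stand: TP=71, FP=26+37=63, FN=45+55=100 → 142/305 = 0.4656
  bike: TP=130, FP=45+28=73, FN=26+18=44 → 260/377 = 0.6897
  drive: TP=45, FP=55+18=73, FN=37+28=65 → 90/228 = 0.3947
Lowest is class 'drive' with F1 score = 0.395.

0.395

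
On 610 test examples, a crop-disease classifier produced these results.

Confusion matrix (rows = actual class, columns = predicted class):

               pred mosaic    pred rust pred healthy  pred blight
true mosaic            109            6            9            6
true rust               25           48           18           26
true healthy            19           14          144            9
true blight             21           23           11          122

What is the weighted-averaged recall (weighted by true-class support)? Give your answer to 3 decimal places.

Per-class recall (TP/(TP+FN)):
  mosaic: TP=109, FN=6+9+6=21 → 109/130 = 0.8385
  rust: TP=48, FN=25+18+26=69 → 48/117 = 0.4103
  healthy: TP=144, FN=19+14+9=42 → 144/186 = 0.7742
  blight: TP=122, FN=21+23+11=55 → 122/177 = 0.6893
Weighted-recall = Σ (supportᵢ/N)·recallᵢ with N=610: (130/610)·0.8385 + (117/610)·0.4103 + (186/610)·0.7742 + (177/610)·0.6893 = 0.693

0.693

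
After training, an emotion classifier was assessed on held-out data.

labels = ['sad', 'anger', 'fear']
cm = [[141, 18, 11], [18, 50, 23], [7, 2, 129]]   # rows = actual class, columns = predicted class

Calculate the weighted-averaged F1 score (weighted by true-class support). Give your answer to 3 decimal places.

0.796

Per-class F1 score (2·TP/(2·TP+FP+FN)):
  sad: TP=141, FP=18+7=25, FN=18+11=29 → 282/336 = 0.8393
  anger: TP=50, FP=18+2=20, FN=18+23=41 → 100/161 = 0.6211
  fear: TP=129, FP=11+23=34, FN=7+2=9 → 258/301 = 0.8571
Weighted-F1 score = Σ (supportᵢ/N)·F1 scoreᵢ with N=399: (170/399)·0.8393 + (91/399)·0.6211 + (138/399)·0.8571 = 0.796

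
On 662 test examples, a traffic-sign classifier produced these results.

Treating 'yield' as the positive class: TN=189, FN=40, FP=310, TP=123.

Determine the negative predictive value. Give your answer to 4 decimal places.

NPV = TN/(TN+FN) = 189/(189+40) = 0.8253

0.8253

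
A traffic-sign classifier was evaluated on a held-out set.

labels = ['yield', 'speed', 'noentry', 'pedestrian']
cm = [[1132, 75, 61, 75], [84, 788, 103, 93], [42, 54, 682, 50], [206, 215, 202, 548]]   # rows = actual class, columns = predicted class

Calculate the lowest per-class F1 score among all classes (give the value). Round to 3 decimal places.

0.566

Per-class F1 score (2·TP/(2·TP+FP+FN)):
  yield: TP=1132, FP=84+42+206=332, FN=75+61+75=211 → 2264/2807 = 0.8066
  speed: TP=788, FP=75+54+215=344, FN=84+103+93=280 → 1576/2200 = 0.7164
  noentry: TP=682, FP=61+103+202=366, FN=42+54+50=146 → 1364/1876 = 0.7271
  pedestrian: TP=548, FP=75+93+50=218, FN=206+215+202=623 → 1096/1937 = 0.5658
Lowest is class 'pedestrian' with F1 score = 0.566.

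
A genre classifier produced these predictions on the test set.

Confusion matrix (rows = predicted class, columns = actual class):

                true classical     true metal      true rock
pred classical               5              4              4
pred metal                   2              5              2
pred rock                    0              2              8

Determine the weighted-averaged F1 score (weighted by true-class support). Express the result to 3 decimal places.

Per-class F1 score (2·TP/(2·TP+FP+FN)):
  classical: TP=5, FP=4+4=8, FN=2+0=2 → 10/20 = 0.5000
  metal: TP=5, FP=2+2=4, FN=4+2=6 → 10/20 = 0.5000
  rock: TP=8, FP=0+2=2, FN=4+2=6 → 16/24 = 0.6667
Weighted-F1 score = Σ (supportᵢ/N)·F1 scoreᵢ with N=32: (7/32)·0.5000 + (11/32)·0.5000 + (14/32)·0.6667 = 0.573

0.573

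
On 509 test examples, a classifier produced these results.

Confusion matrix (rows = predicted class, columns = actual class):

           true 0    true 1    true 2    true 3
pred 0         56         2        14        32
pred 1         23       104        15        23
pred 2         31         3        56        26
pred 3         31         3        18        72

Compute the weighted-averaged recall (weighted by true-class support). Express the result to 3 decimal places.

0.566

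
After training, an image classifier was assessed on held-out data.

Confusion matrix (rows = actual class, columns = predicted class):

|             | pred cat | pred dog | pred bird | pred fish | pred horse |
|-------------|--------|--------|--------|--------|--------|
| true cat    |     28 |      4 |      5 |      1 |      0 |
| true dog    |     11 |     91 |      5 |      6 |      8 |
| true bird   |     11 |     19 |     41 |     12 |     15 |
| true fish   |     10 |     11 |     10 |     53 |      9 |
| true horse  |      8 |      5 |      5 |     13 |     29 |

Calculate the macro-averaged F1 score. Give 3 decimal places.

Per-class F1 score (2·TP/(2·TP+FP+FN)):
  cat: TP=28, FP=11+11+10+8=40, FN=4+5+1+0=10 → 56/106 = 0.5283
  dog: TP=91, FP=4+19+11+5=39, FN=11+5+6+8=30 → 182/251 = 0.7251
  bird: TP=41, FP=5+5+10+5=25, FN=11+19+12+15=57 → 82/164 = 0.5000
  fish: TP=53, FP=1+6+12+13=32, FN=10+11+10+9=40 → 106/178 = 0.5955
  horse: TP=29, FP=0+8+15+9=32, FN=8+5+5+13=31 → 58/121 = 0.4793
Macro-F1 score = mean = (0.5283 + 0.7251 + 0.5000 + 0.5955 + 0.4793) / 5 = 0.566

0.566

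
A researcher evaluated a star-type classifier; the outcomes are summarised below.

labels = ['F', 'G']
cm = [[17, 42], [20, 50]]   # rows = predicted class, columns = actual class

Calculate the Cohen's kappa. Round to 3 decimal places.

0.002

Observed agreement pₒ = trace/N = 67/129 = 0.5194
Expected agreement pₑ = Σ (rowᵢ·colᵢ)/N² = (37·59 + 92·70)/129² = 0.5182
κ = (pₒ − pₑ)/(1 − pₑ) = (0.5194 − 0.5182)/(1 − 0.5182) = 0.002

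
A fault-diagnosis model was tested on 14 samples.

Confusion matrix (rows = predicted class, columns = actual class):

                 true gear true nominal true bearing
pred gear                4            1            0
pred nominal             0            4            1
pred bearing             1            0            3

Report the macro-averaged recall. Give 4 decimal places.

0.7833

Per-class recall (TP/(TP+FN)):
  gear: TP=4, FN=0+1=1 → 4/5 = 0.80000
  nominal: TP=4, FN=1+0=1 → 4/5 = 0.80000
  bearing: TP=3, FN=0+1=1 → 3/4 = 0.75000
Macro-recall = mean = (0.80000 + 0.80000 + 0.75000) / 3 = 0.7833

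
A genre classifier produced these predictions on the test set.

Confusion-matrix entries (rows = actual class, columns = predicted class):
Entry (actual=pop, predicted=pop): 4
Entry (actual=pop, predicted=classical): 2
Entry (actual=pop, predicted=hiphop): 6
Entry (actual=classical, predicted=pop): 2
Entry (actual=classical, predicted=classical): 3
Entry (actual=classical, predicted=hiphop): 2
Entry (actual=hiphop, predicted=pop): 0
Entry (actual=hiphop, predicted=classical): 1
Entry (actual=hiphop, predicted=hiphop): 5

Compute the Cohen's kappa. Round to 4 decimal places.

0.2494

Observed agreement pₒ = trace/N = 12/25 = 0.48000
Expected agreement pₑ = Σ (rowᵢ·colᵢ)/N² = (12·6 + 7·6 + 6·13)/25² = 0.30720
κ = (pₒ − pₑ)/(1 − pₑ) = (0.48000 − 0.30720)/(1 − 0.30720) = 0.2494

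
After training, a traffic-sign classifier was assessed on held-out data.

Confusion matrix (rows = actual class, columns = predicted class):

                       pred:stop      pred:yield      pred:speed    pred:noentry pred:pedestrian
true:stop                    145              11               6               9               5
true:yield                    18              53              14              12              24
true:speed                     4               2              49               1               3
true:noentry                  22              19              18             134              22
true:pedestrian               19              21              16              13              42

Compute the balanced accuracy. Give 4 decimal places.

Balanced accuracy = mean of per-class recall.
  stop: recall = 145/176 = 0.82386
  yield: recall = 53/121 = 0.43802
  speed: recall = 49/59 = 0.83051
  noentry: recall = 134/215 = 0.62326
  pedestrian: recall = 42/111 = 0.37838
Mean = (0.82386 + 0.43802 + 0.83051 + 0.62326 + 0.37838) / 5 = 0.6188

0.6188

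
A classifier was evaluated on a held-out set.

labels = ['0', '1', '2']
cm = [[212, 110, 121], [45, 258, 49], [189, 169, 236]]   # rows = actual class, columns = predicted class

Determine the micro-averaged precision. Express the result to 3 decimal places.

Micro-averaging pools counts across classes: ΣTP=706, ΣFP=683, ΣFN=683.
Micro-precision = TP/(TP+FP) on pooled counts = 0.508 (equals overall accuracy in single-label multiclass).

0.508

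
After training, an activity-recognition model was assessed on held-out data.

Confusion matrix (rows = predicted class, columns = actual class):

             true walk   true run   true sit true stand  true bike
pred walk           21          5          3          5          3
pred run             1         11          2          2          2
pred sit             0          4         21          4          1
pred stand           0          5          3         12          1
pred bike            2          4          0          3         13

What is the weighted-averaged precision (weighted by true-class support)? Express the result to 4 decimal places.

0.6119

Per-class precision (TP/(TP+FP)):
  walk: TP=21, FP=5+3+5+3=16 → 21/37 = 0.56757
  run: TP=11, FP=1+2+2+2=7 → 11/18 = 0.61111
  sit: TP=21, FP=0+4+4+1=9 → 21/30 = 0.70000
  stand: TP=12, FP=0+5+3+1=9 → 12/21 = 0.57143
  bike: TP=13, FP=2+4+0+3=9 → 13/22 = 0.59091
Weighted-precision = Σ (supportᵢ/N)·precisionᵢ with N=128: (24/128)·0.56757 + (29/128)·0.61111 + (29/128)·0.70000 + (26/128)·0.57143 + (20/128)·0.59091 = 0.6119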